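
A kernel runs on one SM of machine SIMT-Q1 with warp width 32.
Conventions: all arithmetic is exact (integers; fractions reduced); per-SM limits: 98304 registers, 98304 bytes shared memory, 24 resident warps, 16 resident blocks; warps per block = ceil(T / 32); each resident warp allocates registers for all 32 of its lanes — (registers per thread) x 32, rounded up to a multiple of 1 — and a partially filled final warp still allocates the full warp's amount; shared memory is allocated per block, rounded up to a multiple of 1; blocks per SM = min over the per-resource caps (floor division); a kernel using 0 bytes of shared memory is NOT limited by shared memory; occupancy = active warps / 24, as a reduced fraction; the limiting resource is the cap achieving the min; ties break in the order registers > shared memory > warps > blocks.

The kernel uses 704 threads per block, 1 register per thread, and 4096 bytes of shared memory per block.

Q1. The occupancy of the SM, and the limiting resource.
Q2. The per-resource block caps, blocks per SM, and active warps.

Answer: occupancy 11/12, limited by warps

registers: 139 blocks
shared memory: 24 blocks
warps: 1 block
blocks: 16 blocks

Answer: 1 block, 22 active warps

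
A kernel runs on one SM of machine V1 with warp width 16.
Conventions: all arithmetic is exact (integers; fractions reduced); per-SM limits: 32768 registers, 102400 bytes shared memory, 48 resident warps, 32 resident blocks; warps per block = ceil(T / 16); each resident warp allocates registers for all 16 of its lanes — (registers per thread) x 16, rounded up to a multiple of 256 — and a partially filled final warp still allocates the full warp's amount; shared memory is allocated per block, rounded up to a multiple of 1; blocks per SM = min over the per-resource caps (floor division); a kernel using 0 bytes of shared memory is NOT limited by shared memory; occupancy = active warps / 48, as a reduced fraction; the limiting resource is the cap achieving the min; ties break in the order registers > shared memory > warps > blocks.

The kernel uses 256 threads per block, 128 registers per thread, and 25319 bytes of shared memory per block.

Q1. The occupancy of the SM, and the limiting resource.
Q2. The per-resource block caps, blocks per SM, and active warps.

Answer: occupancy 1/3, limited by registers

registers: 1 block
shared memory: 4 blocks
warps: 3 blocks
blocks: 32 blocks

Answer: 1 block, 16 active warps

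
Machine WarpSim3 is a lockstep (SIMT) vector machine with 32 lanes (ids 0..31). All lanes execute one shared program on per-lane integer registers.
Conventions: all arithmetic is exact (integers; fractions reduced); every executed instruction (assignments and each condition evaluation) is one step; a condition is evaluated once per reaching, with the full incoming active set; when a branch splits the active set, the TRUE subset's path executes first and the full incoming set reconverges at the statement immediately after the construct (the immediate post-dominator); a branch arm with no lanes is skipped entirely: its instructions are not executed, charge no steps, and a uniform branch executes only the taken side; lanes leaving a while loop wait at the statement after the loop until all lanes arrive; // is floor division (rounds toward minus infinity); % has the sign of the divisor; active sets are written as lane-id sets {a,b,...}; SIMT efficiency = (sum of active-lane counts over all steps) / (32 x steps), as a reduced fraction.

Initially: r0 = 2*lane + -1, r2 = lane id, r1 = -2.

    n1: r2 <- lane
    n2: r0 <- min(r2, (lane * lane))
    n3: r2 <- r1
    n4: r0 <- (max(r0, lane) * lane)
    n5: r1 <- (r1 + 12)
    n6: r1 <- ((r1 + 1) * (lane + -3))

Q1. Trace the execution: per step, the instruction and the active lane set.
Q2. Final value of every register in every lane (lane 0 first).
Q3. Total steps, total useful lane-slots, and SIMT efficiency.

step 0: r2 <- lane                   {0,1,2,3,4,5,6,7,8,9,10,11,12,13,14,15,16,17,18,19,20,21,22,23,24,25,26,27,28,29,30,31}
step 1: r0 <- min(r2, (lane * lane)) {0,1,2,3,4,5,6,7,8,9,10,11,12,13,14,15,16,17,18,19,20,21,22,23,24,25,26,27,28,29,30,31}
step 2: r2 <- r1                     {0,1,2,3,4,5,6,7,8,9,10,11,12,13,14,15,16,17,18,19,20,21,22,23,24,25,26,27,28,29,30,31}
step 3: r0 <- (max(r0, lane) * lane) {0,1,2,3,4,5,6,7,8,9,10,11,12,13,14,15,16,17,18,19,20,21,22,23,24,25,26,27,28,29,30,31}
step 4: r1 <- (r1 + 12)              {0,1,2,3,4,5,6,7,8,9,10,11,12,13,14,15,16,17,18,19,20,21,22,23,24,25,26,27,28,29,30,31}
step 5: r1 <- ((r1 + 1) * (lane + -3)) {0,1,2,3,4,5,6,7,8,9,10,11,12,13,14,15,16,17,18,19,20,21,22,23,24,25,26,27,28,29,30,31}

Answer: 6 steps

r0: 0,1,4,9,16,25,36,49,64,81,100,121,144,169,196,225,256,289,324,361,400,441,484,529,576,625,676,729,784,841,900,961
r2: -2,-2,-2,-2,-2,-2,-2,-2,-2,-2,-2,-2,-2,-2,-2,-2,-2,-2,-2,-2,-2,-2,-2,-2,-2,-2,-2,-2,-2,-2,-2,-2
r1: -33,-22,-11,0,11,22,33,44,55,66,77,88,99,110,121,132,143,154,165,176,187,198,209,220,231,242,253,264,275,286,297,308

steps = 6; useful = 192; efficiency = 192/192 = 1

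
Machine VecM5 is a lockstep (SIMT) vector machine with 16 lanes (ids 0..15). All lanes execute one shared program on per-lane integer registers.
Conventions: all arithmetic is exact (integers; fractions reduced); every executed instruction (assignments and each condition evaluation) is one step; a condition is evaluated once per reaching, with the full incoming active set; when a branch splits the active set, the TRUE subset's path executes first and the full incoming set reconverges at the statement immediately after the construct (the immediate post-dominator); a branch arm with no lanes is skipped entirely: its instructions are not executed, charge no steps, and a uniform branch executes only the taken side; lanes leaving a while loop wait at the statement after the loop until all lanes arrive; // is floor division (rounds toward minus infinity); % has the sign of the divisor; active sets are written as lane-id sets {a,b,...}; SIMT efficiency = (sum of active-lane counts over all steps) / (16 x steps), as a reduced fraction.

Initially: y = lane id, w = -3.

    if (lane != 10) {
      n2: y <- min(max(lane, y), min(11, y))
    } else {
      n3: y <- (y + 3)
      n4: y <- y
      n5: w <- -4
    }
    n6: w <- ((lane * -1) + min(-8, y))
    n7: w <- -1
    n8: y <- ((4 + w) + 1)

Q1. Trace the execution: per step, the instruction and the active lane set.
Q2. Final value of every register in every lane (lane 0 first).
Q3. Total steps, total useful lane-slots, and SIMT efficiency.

step 0: eval (lane != 10)            {0,1,2,3,4,5,6,7,8,9,10,11,12,13,14,15}
step 1: y <- min(max(lane, y), min(11, y)) {0,1,2,3,4,5,6,7,8,9,11,12,13,14,15}
step 2: y <- (y + 3)                 {10}
step 3: y <- y                       {10}
step 4: w <- -4                      {10}
step 5: w <- ((lane * -1) + min(-8, y)) {0,1,2,3,4,5,6,7,8,9,10,11,12,13,14,15}
step 6: w <- -1                      {0,1,2,3,4,5,6,7,8,9,10,11,12,13,14,15}
step 7: y <- ((4 + w) + 1)           {0,1,2,3,4,5,6,7,8,9,10,11,12,13,14,15}

Answer: 8 steps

y: 4,4,4,4,4,4,4,4,4,4,4,4,4,4,4,4
w: -1,-1,-1,-1,-1,-1,-1,-1,-1,-1,-1,-1,-1,-1,-1,-1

steps = 8; useful = 82; efficiency = 82/128 = 41/64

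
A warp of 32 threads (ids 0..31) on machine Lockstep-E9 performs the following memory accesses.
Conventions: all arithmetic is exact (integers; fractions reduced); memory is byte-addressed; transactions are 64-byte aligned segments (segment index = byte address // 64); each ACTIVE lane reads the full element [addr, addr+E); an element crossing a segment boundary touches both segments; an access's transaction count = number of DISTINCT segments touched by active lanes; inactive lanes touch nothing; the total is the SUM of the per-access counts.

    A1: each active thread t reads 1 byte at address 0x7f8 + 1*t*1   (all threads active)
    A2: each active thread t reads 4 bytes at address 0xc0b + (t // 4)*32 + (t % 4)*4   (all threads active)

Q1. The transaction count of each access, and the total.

A1: 2 transactions
A2: 4 transactions

Answer: 2,4; total 6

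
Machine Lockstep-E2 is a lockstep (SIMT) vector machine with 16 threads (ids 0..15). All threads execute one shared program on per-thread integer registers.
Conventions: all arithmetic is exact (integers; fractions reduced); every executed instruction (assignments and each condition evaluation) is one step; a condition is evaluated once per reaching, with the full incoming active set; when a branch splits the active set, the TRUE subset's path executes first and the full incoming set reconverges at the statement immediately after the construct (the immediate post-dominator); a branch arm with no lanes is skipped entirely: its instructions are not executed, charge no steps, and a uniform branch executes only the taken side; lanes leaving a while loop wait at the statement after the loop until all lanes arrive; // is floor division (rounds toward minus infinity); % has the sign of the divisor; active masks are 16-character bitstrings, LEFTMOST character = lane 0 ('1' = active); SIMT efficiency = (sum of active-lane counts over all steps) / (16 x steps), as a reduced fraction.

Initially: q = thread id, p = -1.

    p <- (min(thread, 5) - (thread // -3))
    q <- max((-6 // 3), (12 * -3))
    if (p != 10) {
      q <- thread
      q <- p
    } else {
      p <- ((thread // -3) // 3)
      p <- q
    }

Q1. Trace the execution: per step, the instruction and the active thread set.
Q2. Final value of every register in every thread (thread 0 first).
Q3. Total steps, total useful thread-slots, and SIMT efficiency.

step 0: p <- (min(thread, 5) - (thread // -3)) 1111111111111111
step 1: q <- max((-6 // 3), (12 * -3)) 1111111111111111
step 2: eval (p != 10)               1111111111111111
step 3: q <- thread                  1111111111111000
step 4: q <- p                       1111111111111000
step 5: p <- ((thread // -3) // 3)   0000000000000111
step 6: p <- q                       0000000000000111

Answer: 7 steps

q: 0,2,3,4,6,7,7,8,8,8,9,9,9,-2,-2,-2
p: 0,2,3,4,6,7,7,8,8,8,9,9,9,-2,-2,-2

steps = 7; useful = 80; efficiency = 80/112 = 5/7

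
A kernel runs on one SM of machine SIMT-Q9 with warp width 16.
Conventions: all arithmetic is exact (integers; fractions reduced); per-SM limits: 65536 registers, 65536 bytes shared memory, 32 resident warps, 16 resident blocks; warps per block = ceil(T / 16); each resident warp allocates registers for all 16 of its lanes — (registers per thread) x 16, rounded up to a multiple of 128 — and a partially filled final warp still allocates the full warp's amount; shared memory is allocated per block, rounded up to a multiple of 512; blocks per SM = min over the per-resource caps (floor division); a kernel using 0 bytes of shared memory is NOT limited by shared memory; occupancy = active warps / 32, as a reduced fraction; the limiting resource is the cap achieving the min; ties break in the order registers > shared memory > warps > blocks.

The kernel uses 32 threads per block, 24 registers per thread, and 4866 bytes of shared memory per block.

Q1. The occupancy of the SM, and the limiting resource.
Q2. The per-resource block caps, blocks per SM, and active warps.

Answer: occupancy 3/4, limited by shared memory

registers: 85 blocks
shared memory: 12 blocks
warps: 16 blocks
blocks: 16 blocks

Answer: 12 blocks, 24 active warps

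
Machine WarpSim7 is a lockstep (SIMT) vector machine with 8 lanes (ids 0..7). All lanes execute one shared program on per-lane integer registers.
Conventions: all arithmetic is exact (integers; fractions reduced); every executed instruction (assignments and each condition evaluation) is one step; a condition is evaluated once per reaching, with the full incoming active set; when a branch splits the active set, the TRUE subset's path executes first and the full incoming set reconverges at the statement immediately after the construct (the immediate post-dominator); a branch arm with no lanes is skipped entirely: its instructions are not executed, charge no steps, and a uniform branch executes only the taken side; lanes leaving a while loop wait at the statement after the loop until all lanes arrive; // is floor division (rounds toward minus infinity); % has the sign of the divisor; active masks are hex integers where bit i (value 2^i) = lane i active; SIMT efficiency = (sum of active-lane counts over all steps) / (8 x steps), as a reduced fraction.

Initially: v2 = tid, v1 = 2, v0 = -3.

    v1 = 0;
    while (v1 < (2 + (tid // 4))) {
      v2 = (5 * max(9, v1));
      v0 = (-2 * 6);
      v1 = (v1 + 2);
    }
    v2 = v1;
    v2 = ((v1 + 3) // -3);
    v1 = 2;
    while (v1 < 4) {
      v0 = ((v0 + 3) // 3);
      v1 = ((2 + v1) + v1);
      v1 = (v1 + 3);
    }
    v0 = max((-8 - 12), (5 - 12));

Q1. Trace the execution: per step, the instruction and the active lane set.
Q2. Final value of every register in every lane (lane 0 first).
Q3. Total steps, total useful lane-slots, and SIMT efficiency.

step 0: v1 <- 0                      0xff
step 1: eval (v1 < (2 + (tid // 4))) 0xff
step 2: v2 <- (5 * max(9, v1))       0xff
step 3: v0 <- (-2 * 6)               0xff
step 4: v1 <- (v1 + 2)               0xff
step 5: eval (v1 < (2 + (tid // 4))) 0xff
step 6: v2 <- (5 * max(9, v1))       0xf0
step 7: v0 <- (-2 * 6)               0xf0
step 8: v1 <- (v1 + 2)               0xf0
step 9: eval (v1 < (2 + (tid // 4))) 0xf0
step 10: v2 <- v1                     0xff
step 11: v2 <- ((v1 + 3) // -3)       0xff
step 12: v1 <- 2                      0xff
step 13: eval (v1 < 4)                0xff
step 14: v0 <- ((v0 + 3) // 3)        0xff
step 15: v1 <- ((2 + v1) + v1)        0xff
step 16: v1 <- (v1 + 3)               0xff
step 17: eval (v1 < 4)                0xff
step 18: v0 <- max((-8 - 12), (5 - 12)) 0xff

Answer: 19 steps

v2: -2,-2,-2,-2,-3,-3,-3,-3
v1: 9,9,9,9,9,9,9,9
v0: -7,-7,-7,-7,-7,-7,-7,-7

steps = 19; useful = 136; efficiency = 136/152 = 17/19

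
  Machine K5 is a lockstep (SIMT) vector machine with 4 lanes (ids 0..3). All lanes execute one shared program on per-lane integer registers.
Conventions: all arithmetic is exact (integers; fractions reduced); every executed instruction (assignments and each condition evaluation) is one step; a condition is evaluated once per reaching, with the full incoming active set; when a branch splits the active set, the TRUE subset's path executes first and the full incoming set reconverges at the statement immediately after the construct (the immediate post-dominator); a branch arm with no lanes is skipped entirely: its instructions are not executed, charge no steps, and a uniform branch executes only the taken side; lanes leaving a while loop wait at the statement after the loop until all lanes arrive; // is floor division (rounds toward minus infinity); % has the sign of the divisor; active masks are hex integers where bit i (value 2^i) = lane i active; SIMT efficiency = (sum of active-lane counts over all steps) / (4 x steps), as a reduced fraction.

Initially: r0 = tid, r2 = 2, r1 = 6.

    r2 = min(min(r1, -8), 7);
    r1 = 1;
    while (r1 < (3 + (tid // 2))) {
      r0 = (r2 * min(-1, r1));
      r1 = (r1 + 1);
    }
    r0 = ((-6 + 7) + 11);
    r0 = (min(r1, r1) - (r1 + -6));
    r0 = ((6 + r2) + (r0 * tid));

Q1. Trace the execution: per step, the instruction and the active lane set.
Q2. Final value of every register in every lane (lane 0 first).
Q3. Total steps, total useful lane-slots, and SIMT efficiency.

step 0: r2 <- min(min(r1, -8), 7)    0xf
step 1: r1 <- 1                      0xf
step 2: eval (r1 < (3 + (tid // 2))) 0xf
step 3: r0 <- (r2 * min(-1, r1))     0xf
step 4: r1 <- (r1 + 1)               0xf
step 5: eval (r1 < (3 + (tid // 2))) 0xf
step 6: r0 <- (r2 * min(-1, r1))     0xf
step 7: r1 <- (r1 + 1)               0xf
step 8: eval (r1 < (3 + (tid // 2))) 0xf
step 9: r0 <- (r2 * min(-1, r1))     0xc
step 10: r1 <- (r1 + 1)               0xc
step 11: eval (r1 < (3 + (tid // 2))) 0xc
step 12: r0 <- ((-6 + 7) + 11)        0xf
step 13: r0 <- (min(r1, r1) - (r1 + -6)) 0xf
step 14: r0 <- ((6 + r2) + (r0 * tid)) 0xf

Answer: 15 steps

r0: -2,4,10,16
r2: -8,-8,-8,-8
r1: 3,3,4,4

steps = 15; useful = 54; efficiency = 54/60 = 9/10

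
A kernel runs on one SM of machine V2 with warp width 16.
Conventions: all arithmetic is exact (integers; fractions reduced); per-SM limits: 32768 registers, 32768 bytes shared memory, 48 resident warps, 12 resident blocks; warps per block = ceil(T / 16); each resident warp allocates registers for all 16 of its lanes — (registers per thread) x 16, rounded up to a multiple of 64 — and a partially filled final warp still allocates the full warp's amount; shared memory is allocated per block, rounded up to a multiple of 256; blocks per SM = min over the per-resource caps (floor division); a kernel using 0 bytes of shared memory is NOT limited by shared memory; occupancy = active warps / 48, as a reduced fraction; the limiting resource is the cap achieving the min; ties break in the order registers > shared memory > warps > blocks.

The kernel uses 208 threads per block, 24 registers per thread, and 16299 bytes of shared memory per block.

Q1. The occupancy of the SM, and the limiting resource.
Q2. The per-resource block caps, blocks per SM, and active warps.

Answer: occupancy 13/24, limited by shared memory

registers: 6 blocks
shared memory: 2 blocks
warps: 3 blocks
blocks: 12 blocks

Answer: 2 blocks, 26 active warps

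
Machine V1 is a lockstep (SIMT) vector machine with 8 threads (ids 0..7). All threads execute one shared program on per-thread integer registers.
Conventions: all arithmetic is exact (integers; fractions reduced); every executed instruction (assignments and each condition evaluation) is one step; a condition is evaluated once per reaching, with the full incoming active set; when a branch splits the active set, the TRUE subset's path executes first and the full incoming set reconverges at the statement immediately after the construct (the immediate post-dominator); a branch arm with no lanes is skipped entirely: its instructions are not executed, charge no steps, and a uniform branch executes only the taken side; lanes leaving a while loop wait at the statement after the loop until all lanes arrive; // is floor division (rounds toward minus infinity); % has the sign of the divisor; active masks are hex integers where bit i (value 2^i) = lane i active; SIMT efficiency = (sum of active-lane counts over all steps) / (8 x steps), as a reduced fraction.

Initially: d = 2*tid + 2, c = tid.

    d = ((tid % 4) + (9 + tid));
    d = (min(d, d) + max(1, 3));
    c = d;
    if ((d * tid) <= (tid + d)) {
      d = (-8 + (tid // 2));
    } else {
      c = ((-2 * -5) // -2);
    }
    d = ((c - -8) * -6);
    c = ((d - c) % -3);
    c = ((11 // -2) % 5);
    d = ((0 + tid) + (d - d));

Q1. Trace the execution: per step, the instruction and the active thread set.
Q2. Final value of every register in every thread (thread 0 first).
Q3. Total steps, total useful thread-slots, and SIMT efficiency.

step 0: d <- ((tid % 4) + (9 + tid)) 0xff
step 1: d <- (min(d, d) + max(1, 3)) 0xff
step 2: c <- d                       0xff
step 3: eval ((d * tid) <= (tid + d)) 0xff
step 4: d <- (-8 + (tid // 2))       0x03
step 5: c <- ((-2 * -5) // -2)       0xfc
step 6: d <- ((c - -8) * -6)         0xff
step 7: c <- ((d - c) % -3)          0xff
step 8: c <- ((11 // -2) % 5)        0xff
step 9: d <- ((0 + tid) + (d - d))   0xff

Answer: 10 steps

d: 0,1,2,3,4,5,6,7
c: 4,4,4,4,4,4,4,4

steps = 10; useful = 72; efficiency = 72/80 = 9/10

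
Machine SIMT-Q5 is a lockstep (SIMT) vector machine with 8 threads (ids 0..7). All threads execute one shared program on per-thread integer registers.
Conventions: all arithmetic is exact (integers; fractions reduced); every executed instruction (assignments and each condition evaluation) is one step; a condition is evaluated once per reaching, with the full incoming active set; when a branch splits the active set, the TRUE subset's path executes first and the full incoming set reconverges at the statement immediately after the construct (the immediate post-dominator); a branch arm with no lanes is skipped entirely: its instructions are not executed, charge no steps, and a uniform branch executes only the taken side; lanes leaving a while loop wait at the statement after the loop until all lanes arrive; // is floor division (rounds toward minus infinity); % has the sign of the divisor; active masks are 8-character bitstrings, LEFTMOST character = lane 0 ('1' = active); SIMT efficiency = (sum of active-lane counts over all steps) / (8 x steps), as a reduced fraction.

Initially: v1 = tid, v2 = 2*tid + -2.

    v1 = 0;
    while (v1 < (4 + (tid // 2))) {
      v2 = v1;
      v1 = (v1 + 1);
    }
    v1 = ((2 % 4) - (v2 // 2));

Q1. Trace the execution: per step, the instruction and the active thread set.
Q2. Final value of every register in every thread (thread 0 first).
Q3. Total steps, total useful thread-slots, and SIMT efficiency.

step 0: v1 <- 0                      11111111
step 1: eval (v1 < (4 + (tid // 2))) 11111111
step 2: v2 <- v1                     11111111
step 3: v1 <- (v1 + 1)               11111111
step 4: eval (v1 < (4 + (tid // 2))) 11111111
step 5: v2 <- v1                     11111111
step 6: v1 <- (v1 + 1)               11111111
step 7: eval (v1 < (4 + (tid // 2))) 11111111
step 8: v2 <- v1                     11111111
step 9: v1 <- (v1 + 1)               11111111
step 10: eval (v1 < (4 + (tid // 2))) 11111111
step 11: v2 <- v1                     11111111
step 12: v1 <- (v1 + 1)               11111111
step 13: eval (v1 < (4 + (tid // 2))) 11111111
step 14: v2 <- v1                     00111111
step 15: v1 <- (v1 + 1)               00111111
step 16: eval (v1 < (4 + (tid // 2))) 00111111
step 17: v2 <- v1                     00001111
step 18: v1 <- (v1 + 1)               00001111
step 19: eval (v1 < (4 + (tid // 2))) 00001111
step 20: v2 <- v1                     00000011
step 21: v1 <- (v1 + 1)               00000011
step 22: eval (v1 < (4 + (tid // 2))) 00000011
step 23: v1 <- ((2 % 4) - (v2 // 2))  11111111

Answer: 24 steps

v1: 1,1,0,0,0,0,-1,-1
v2: 3,3,4,4,5,5,6,6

steps = 24; useful = 156; efficiency = 156/192 = 13/16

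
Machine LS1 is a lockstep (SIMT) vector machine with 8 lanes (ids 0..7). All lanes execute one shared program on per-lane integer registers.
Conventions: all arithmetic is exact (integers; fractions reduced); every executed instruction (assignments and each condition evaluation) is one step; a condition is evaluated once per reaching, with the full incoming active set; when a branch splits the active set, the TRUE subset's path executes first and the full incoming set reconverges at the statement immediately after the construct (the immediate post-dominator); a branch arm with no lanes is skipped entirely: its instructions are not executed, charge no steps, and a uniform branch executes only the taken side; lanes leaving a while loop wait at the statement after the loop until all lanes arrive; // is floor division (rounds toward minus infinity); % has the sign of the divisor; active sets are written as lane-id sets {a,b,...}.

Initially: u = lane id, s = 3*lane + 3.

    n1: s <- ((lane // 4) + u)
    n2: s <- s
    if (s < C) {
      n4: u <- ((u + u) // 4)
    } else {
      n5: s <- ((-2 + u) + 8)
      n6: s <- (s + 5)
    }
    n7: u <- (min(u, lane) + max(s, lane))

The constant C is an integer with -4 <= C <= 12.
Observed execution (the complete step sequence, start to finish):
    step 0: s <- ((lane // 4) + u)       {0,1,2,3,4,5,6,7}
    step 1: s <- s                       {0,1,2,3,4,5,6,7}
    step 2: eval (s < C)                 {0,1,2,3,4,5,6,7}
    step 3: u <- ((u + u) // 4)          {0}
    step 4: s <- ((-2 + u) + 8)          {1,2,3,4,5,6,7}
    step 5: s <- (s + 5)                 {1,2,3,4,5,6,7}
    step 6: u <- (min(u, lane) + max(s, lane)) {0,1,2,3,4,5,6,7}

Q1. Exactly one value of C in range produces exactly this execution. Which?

Answer: C = 1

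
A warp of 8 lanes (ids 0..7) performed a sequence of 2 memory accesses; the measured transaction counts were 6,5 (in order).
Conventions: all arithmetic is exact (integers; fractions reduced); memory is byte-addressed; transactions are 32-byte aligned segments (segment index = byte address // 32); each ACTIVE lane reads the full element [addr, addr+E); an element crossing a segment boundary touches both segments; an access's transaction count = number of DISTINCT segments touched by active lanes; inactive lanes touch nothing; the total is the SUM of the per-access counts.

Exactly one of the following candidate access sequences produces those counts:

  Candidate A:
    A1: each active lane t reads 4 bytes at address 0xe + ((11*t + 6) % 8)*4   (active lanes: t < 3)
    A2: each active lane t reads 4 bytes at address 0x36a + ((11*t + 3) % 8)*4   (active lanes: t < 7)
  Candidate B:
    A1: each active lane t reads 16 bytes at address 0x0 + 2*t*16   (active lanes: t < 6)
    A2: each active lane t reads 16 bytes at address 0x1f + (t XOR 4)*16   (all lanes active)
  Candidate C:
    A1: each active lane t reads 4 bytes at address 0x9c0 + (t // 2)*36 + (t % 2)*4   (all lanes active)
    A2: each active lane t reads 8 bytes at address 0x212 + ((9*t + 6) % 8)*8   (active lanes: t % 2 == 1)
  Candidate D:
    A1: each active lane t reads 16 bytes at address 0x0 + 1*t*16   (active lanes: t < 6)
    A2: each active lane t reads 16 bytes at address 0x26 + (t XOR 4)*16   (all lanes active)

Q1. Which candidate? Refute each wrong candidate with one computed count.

A: A1 gives 2 transactions, not 6
C: A1 gives 4 transactions, not 6
D: A1 gives 3 transactions, not 6
B: all counts match (6,5)

Answer: B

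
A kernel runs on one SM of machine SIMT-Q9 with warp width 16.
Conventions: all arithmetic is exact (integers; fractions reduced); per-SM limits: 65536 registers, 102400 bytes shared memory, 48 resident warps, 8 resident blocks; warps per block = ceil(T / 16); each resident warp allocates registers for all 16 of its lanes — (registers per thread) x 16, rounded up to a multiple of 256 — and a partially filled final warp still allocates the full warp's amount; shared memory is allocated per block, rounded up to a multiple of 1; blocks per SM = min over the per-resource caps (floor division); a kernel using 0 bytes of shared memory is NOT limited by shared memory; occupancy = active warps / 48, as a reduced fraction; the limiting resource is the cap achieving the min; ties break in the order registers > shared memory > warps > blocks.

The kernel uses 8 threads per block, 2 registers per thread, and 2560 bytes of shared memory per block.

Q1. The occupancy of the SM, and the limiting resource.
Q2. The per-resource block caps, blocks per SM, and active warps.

Answer: occupancy 1/6, limited by blocks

registers: 256 blocks
shared memory: 40 blocks
warps: 48 blocks
blocks: 8 blocks

Answer: 8 blocks, 8 active warps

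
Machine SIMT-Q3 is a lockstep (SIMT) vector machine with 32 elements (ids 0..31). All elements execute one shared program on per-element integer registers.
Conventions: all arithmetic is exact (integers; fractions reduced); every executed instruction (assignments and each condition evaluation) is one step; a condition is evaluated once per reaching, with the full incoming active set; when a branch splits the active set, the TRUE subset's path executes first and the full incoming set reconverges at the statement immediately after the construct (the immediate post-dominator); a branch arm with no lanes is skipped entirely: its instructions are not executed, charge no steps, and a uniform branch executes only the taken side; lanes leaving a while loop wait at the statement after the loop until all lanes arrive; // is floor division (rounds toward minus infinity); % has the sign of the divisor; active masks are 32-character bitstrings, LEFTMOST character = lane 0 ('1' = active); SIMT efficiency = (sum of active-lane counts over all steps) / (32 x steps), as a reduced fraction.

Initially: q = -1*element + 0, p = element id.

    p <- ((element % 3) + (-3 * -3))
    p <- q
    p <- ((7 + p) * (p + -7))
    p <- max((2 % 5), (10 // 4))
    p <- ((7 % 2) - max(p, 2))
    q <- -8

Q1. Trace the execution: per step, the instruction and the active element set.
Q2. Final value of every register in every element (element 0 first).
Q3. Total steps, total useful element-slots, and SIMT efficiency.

step 0: p <- ((element % 3) + (-3 * -3)) 11111111111111111111111111111111
step 1: p <- q                       11111111111111111111111111111111
step 2: p <- ((7 + p) * (p + -7))    11111111111111111111111111111111
step 3: p <- max((2 % 5), (10 // 4)) 11111111111111111111111111111111
step 4: p <- ((7 % 2) - max(p, 2))   11111111111111111111111111111111
step 5: q <- -8                      11111111111111111111111111111111

Answer: 6 steps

q: -8,-8,-8,-8,-8,-8,-8,-8,-8,-8,-8,-8,-8,-8,-8,-8,-8,-8,-8,-8,-8,-8,-8,-8,-8,-8,-8,-8,-8,-8,-8,-8
p: -1,-1,-1,-1,-1,-1,-1,-1,-1,-1,-1,-1,-1,-1,-1,-1,-1,-1,-1,-1,-1,-1,-1,-1,-1,-1,-1,-1,-1,-1,-1,-1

steps = 6; useful = 192; efficiency = 192/192 = 1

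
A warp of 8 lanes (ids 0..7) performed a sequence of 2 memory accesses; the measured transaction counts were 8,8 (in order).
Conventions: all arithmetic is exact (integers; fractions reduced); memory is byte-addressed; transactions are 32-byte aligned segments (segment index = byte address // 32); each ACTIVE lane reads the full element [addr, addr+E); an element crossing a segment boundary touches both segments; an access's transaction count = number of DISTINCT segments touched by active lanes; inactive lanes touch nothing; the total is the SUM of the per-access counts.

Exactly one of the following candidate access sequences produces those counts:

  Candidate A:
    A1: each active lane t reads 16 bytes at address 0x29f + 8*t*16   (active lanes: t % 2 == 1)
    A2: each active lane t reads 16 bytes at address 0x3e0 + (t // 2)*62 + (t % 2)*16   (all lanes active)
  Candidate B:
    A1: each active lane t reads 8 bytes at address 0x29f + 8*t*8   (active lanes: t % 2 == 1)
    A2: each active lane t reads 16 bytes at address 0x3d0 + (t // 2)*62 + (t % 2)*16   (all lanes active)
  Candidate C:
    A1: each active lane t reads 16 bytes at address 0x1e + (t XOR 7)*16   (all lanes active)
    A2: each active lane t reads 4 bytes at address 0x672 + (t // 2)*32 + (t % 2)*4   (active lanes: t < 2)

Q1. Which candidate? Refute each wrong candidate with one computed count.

A: A2 gives 7 transactions, not 8
C: A1 gives 5 transactions, not 8
B: all counts match (8,8)

Answer: B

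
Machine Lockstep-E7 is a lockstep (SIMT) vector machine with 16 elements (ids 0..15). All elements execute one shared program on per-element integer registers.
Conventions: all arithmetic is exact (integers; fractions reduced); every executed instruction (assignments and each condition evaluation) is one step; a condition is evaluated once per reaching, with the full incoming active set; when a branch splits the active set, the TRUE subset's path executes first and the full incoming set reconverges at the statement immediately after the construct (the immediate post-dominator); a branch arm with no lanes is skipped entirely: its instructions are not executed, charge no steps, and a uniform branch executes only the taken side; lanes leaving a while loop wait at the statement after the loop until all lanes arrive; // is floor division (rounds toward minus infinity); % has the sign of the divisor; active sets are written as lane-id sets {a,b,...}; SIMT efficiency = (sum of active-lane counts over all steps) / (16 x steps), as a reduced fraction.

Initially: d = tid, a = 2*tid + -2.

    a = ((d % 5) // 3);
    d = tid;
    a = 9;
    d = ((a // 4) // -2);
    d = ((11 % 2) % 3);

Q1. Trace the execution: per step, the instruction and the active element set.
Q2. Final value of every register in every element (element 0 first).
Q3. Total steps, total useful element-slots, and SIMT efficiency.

step 0: a <- ((d % 5) // 3)          {0,1,2,3,4,5,6,7,8,9,10,11,12,13,14,15}
step 1: d <- tid                     {0,1,2,3,4,5,6,7,8,9,10,11,12,13,14,15}
step 2: a <- 9                       {0,1,2,3,4,5,6,7,8,9,10,11,12,13,14,15}
step 3: d <- ((a // 4) // -2)        {0,1,2,3,4,5,6,7,8,9,10,11,12,13,14,15}
step 4: d <- ((11 % 2) % 3)          {0,1,2,3,4,5,6,7,8,9,10,11,12,13,14,15}

Answer: 5 steps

d: 1,1,1,1,1,1,1,1,1,1,1,1,1,1,1,1
a: 9,9,9,9,9,9,9,9,9,9,9,9,9,9,9,9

steps = 5; useful = 80; efficiency = 80/80 = 1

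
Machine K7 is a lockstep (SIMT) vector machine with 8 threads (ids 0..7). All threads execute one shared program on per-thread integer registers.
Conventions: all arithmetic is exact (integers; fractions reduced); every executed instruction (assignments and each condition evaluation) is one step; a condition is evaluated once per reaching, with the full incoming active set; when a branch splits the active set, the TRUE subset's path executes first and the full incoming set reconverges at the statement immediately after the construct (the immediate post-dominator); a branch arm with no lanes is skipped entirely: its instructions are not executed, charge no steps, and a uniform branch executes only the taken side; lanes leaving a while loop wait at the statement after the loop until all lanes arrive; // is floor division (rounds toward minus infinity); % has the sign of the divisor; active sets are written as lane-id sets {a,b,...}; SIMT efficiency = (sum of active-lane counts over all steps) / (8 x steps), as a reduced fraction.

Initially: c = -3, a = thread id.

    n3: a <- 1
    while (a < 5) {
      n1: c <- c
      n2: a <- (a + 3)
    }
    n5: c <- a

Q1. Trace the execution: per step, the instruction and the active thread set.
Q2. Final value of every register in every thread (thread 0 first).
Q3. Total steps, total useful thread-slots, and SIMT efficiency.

step 0: a <- 1                       {0,1,2,3,4,5,6,7}
step 1: eval (a < 5)                 {0,1,2,3,4,5,6,7}
step 2: c <- c                       {0,1,2,3,4,5,6,7}
step 3: a <- (a + 3)                 {0,1,2,3,4,5,6,7}
step 4: eval (a < 5)                 {0,1,2,3,4,5,6,7}
step 5: c <- c                       {0,1,2,3,4,5,6,7}
step 6: a <- (a + 3)                 {0,1,2,3,4,5,6,7}
step 7: eval (a < 5)                 {0,1,2,3,4,5,6,7}
step 8: c <- a                       {0,1,2,3,4,5,6,7}

Answer: 9 steps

c: 7,7,7,7,7,7,7,7
a: 7,7,7,7,7,7,7,7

steps = 9; useful = 72; efficiency = 72/72 = 1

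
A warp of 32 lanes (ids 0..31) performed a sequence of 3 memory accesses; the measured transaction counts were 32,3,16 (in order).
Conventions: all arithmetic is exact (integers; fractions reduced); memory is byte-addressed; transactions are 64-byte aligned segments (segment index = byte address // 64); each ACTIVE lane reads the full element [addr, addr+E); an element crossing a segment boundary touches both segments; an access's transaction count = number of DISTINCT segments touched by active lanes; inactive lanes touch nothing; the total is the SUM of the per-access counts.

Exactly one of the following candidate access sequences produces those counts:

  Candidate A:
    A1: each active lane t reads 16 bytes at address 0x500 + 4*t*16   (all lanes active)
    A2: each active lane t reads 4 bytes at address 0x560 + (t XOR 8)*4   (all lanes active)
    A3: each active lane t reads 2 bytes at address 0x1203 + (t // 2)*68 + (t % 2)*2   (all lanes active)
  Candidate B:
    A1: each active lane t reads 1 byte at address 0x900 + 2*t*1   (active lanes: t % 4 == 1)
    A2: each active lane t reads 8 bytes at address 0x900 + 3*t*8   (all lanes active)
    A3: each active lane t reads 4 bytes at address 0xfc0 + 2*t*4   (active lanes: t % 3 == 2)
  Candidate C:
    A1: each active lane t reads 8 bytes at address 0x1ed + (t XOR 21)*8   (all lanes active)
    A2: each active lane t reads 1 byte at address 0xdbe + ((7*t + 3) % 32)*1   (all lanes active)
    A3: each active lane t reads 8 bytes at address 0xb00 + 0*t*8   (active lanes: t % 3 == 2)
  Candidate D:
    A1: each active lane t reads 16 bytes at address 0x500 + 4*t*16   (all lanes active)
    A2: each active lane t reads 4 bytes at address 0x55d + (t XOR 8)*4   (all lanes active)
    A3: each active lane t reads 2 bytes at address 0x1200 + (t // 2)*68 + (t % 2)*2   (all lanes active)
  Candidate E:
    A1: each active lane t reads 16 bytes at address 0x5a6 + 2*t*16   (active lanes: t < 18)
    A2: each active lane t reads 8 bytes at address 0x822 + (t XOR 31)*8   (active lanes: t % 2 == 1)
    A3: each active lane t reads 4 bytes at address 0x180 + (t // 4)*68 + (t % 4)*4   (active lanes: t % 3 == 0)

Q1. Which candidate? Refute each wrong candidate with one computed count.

A: A3 gives 17 transactions, not 16
B: A1 gives 1 transaction, not 32
C: A1 gives 5 transactions, not 32
E: A1 gives 10 transactions, not 32
D: all counts match (32,3,16)

Answer: D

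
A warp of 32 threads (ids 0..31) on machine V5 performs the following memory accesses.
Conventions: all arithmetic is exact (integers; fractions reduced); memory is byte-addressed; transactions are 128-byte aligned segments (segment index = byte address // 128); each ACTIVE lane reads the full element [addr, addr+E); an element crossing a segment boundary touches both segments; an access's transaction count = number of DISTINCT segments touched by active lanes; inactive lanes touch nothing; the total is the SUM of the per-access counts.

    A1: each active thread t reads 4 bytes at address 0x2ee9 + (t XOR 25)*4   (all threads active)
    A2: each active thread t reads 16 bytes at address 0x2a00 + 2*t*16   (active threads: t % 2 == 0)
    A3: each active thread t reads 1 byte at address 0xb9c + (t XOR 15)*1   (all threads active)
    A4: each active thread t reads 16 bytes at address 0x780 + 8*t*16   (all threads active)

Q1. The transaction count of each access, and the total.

A1: 2 transactions
A2: 8 transactions
A3: 1 transaction
A4: 32 transactions

Answer: 2,8,1,32; total 43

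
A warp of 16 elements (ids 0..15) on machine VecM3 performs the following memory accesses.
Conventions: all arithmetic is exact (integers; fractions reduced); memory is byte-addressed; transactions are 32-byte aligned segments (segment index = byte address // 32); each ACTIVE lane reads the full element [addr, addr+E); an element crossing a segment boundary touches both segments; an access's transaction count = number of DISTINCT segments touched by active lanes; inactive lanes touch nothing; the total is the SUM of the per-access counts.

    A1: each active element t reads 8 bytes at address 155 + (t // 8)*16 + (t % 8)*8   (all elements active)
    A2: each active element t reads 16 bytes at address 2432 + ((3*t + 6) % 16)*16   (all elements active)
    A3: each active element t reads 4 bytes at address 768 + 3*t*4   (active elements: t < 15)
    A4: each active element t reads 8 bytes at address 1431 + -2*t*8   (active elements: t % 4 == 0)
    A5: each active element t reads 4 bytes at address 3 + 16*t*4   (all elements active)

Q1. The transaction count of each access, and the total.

A1: 4 transactions
A2: 8 transactions
A3: 6 transactions
A4: 4 transactions
A5: 16 transactions

Answer: 4,8,6,4,16; total 38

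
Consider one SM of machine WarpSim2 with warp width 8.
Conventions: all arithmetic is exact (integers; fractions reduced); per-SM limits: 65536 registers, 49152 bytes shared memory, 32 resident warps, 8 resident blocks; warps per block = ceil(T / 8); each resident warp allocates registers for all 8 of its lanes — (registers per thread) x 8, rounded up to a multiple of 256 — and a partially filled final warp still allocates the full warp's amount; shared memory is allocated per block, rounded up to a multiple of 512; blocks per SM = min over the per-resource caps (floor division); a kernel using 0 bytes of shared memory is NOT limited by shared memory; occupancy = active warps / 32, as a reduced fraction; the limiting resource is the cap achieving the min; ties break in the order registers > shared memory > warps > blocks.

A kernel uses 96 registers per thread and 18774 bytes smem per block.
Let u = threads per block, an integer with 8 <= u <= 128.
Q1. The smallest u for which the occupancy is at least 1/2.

Answer: u = 57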